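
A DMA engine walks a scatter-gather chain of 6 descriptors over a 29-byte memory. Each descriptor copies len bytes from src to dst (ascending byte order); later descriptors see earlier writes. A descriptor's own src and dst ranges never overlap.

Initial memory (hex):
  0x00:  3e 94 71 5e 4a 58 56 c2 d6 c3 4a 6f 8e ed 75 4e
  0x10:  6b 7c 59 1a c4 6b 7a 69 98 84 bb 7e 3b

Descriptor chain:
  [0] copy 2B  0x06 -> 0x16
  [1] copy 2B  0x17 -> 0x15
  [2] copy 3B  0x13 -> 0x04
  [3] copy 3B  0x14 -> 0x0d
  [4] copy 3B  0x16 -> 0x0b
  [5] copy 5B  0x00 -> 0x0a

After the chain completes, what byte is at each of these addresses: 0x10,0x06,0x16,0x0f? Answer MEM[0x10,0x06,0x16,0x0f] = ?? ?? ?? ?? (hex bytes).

MEM[0x10,0x06,0x16,0x0f] = 6b c2 98 98

  after D0: wrote 2B at 0x16 = 56c2
  after D1: wrote 2B at 0x15 = c298
  after D2: wrote 3B at 0x04 = 1ac4c2
  after D3: wrote 3B at 0x0d = c4c298
  after D4: wrote 3B at 0x0b = 98c298
  after D5: wrote 5B at 0x0a = 3e94715e1a
query mem[0x10]=0x6b, mem[0x06]=0xc2, mem[0x16]=0x98, mem[0x0f]=0x98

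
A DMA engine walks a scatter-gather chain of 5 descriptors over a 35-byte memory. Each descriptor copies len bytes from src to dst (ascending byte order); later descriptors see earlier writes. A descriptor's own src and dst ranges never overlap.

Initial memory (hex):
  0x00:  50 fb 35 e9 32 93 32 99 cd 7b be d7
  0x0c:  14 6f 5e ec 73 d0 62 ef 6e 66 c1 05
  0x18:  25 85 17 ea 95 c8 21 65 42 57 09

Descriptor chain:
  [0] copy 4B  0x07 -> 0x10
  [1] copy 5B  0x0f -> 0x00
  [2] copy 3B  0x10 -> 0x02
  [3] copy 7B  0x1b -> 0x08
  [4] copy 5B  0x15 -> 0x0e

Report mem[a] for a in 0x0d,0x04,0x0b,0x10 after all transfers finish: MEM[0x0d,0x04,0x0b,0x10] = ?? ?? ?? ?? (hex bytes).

  after D0: wrote 4B at 0x10 = 99cd7bbe
  after D1: wrote 5B at 0x00 = ec99cd7bbe
  after D2: wrote 3B at 0x02 = 99cd7b
  after D3: wrote 7B at 0x08 = ea95c821654257
  after D4: wrote 5B at 0x0e = 66c1052585
query mem[0x0d]=0x42, mem[0x04]=0x7b, mem[0x0b]=0x21, mem[0x10]=0x05

MEM[0x0d,0x04,0x0b,0x10] = 42 7b 21 05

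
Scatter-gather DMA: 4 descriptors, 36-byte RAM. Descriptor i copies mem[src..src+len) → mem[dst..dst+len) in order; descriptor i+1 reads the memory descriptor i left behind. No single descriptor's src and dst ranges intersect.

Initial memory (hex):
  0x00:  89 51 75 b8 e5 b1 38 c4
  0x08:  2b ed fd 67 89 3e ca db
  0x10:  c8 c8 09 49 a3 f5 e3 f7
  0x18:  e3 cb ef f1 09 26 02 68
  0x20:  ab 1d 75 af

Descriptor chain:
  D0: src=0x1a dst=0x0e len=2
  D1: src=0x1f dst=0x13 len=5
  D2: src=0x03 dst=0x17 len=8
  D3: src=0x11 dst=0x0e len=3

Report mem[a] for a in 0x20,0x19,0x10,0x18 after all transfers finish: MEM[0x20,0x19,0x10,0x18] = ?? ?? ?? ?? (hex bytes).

MEM[0x20,0x19,0x10,0x18] = ab b1 68 e5

#0 dst[0x0e+2] := {0xef,0xf1}
#1 dst[0x13+5] := {0x68,0xab,0x1d,0x75,0xaf}
#2 dst[0x17+8] := {0xb8,0xe5,0xb1,0x38,0xc4,0x2b,0xed,0xfd}
#3 dst[0x0e+3] := {0xc8,0x09,0x68}
query mem[0x20]=0xab, mem[0x19]=0xb1, mem[0x10]=0x68, mem[0x18]=0xe5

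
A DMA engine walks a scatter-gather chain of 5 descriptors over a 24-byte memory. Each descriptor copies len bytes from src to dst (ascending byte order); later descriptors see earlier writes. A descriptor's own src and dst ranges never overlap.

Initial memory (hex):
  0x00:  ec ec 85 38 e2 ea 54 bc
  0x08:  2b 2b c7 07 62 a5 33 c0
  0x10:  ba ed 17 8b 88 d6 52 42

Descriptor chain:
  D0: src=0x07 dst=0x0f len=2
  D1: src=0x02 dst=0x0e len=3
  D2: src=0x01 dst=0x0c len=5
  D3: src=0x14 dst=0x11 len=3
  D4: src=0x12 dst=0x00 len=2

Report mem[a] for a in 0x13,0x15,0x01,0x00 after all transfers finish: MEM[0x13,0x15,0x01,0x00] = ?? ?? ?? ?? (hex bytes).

MEM[0x13,0x15,0x01,0x00] = 52 d6 52 d6

D0: mem[0x0f..0x10] <- [bc 2b]
D1: mem[0x0e..0x10] <- [85 38 e2]
D2: mem[0x0c..0x10] <- [ec 85 38 e2 ea]
D3: mem[0x11..0x13] <- [88 d6 52]
D4: mem[0x00..0x01] <- [d6 52]
query mem[0x13]=0x52, mem[0x15]=0xd6, mem[0x01]=0x52, mem[0x00]=0xd6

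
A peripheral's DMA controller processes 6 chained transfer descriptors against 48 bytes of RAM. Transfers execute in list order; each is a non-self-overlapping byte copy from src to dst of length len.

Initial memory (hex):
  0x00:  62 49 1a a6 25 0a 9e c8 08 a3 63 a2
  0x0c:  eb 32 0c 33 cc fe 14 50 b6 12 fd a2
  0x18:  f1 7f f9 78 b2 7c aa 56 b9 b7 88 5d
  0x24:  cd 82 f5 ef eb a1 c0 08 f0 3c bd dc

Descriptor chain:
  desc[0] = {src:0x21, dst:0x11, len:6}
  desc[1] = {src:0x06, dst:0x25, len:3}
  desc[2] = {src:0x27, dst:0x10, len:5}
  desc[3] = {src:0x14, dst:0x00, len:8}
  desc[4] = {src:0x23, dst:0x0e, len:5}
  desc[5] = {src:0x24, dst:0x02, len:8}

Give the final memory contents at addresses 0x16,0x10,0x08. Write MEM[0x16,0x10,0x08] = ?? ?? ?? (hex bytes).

[0] 0x21->0x11 len=6 : b7 88 5d cd 82 f5
[1] 0x06->0x25 len=3 : 9e c8 08
[2] 0x27->0x10 len=5 : 08 eb a1 c0 08
[3] 0x14->0x00 len=8 : 08 82 f5 a2 f1 7f f9 78
[4] 0x23->0x0e len=5 : 5d cd 9e c8 08
[5] 0x24->0x02 len=8 : cd 9e c8 08 eb a1 c0 08
query mem[0x16]=0xf5, mem[0x10]=0x9e, mem[0x08]=0xc0

MEM[0x16,0x10,0x08] = f5 9e c0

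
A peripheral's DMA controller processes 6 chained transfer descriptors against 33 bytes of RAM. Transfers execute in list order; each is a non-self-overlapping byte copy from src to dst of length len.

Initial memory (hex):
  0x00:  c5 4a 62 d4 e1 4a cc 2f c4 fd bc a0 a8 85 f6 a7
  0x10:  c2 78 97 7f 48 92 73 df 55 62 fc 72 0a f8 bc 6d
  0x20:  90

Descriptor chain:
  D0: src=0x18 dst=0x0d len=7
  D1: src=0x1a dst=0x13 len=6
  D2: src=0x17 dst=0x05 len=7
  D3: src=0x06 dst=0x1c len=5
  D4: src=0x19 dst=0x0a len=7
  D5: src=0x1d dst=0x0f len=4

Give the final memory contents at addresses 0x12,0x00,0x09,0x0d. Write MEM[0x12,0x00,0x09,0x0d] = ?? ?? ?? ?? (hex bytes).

#0 dst[0x0d+7] := {0x55,0x62,0xfc,0x72,0x0a,0xf8,0xbc}
#1 dst[0x13+6] := {0xfc,0x72,0x0a,0xf8,0xbc,0x6d}
#2 dst[0x05+7] := {0xbc,0x6d,0x62,0xfc,0x72,0x0a,0xf8}
#3 dst[0x1c+5] := {0x6d,0x62,0xfc,0x72,0x0a}
#4 dst[0x0a+7] := {0x62,0xfc,0x72,0x6d,0x62,0xfc,0x72}
#5 dst[0x0f+4] := {0x62,0xfc,0x72,0x0a}
query mem[0x12]=0x0a, mem[0x00]=0xc5, mem[0x09]=0x72, mem[0x0d]=0x6d

MEM[0x12,0x00,0x09,0x0d] = 0a c5 72 6d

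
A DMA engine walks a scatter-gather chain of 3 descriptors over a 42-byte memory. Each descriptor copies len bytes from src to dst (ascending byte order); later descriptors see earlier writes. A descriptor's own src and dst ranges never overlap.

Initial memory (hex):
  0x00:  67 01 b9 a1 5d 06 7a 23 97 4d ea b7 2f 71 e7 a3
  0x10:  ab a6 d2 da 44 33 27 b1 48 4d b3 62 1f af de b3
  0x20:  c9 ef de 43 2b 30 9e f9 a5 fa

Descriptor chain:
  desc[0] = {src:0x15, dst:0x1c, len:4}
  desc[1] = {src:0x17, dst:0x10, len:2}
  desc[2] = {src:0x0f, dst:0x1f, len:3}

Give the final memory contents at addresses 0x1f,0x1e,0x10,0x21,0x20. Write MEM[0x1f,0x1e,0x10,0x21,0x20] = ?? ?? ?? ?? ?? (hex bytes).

MEM[0x1f,0x1e,0x10,0x21,0x20] = a3 b1 b1 48 b1

#0 dst[0x1c+4] := {0x33,0x27,0xb1,0x48}
#1 dst[0x10+2] := {0xb1,0x48}
#2 dst[0x1f+3] := {0xa3,0xb1,0x48}
query mem[0x1f]=0xa3, mem[0x1e]=0xb1, mem[0x10]=0xb1, mem[0x21]=0x48, mem[0x20]=0xb1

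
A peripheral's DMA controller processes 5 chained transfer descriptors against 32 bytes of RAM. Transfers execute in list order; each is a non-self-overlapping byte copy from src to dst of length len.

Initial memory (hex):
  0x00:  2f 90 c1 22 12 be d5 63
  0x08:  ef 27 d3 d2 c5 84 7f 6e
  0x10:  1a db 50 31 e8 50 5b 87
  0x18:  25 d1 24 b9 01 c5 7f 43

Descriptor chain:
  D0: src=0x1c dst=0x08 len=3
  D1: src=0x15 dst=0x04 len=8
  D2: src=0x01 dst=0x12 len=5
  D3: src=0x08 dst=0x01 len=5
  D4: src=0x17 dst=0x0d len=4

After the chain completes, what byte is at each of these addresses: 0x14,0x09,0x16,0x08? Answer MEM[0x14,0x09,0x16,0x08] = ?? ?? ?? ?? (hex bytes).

MEM[0x14,0x09,0x16,0x08] = 22 24 5b d1

D0: mem[0x08..0x0a] <- [01 c5 7f]
D1: mem[0x04..0x0b] <- [50 5b 87 25 d1 24 b9 01]
D2: mem[0x12..0x16] <- [90 c1 22 50 5b]
D3: mem[0x01..0x05] <- [d1 24 b9 01 c5]
D4: mem[0x0d..0x10] <- [87 25 d1 24]
query mem[0x14]=0x22, mem[0x09]=0x24, mem[0x16]=0x5b, mem[0x08]=0xd1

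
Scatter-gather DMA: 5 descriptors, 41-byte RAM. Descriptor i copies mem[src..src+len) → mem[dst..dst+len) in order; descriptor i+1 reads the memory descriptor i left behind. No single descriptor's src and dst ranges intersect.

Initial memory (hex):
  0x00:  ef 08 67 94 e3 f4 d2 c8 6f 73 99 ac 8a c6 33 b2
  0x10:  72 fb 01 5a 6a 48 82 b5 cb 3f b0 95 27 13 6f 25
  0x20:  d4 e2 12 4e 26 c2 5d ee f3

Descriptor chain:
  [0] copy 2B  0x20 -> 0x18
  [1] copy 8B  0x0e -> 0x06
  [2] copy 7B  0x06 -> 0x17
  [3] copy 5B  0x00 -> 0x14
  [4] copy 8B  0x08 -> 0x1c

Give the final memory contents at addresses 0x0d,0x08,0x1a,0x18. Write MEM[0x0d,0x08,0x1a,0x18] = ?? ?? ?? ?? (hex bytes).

[0] 0x20->0x18 len=2 : d4 e2
[1] 0x0e->0x06 len=8 : 33 b2 72 fb 01 5a 6a 48
[2] 0x06->0x17 len=7 : 33 b2 72 fb 01 5a 6a
[3] 0x00->0x14 len=5 : ef 08 67 94 e3
[4] 0x08->0x1c len=8 : 72 fb 01 5a 6a 48 33 b2
query mem[0x0d]=0x48, mem[0x08]=0x72, mem[0x1a]=0xfb, mem[0x18]=0xe3

MEM[0x0d,0x08,0x1a,0x18] = 48 72 fb e3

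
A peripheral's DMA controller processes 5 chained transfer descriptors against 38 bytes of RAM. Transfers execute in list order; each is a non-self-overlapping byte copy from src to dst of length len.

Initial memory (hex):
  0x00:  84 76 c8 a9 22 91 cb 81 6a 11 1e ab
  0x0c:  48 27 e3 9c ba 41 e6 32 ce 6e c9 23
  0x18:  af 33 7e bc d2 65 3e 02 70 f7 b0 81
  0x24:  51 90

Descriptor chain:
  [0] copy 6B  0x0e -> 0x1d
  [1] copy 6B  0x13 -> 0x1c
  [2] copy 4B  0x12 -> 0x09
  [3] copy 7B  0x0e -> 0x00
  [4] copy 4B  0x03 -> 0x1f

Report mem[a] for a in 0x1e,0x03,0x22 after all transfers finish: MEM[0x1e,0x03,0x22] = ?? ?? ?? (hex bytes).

[0] 0x0e->0x1d len=6 : e3 9c ba 41 e6 32
[1] 0x13->0x1c len=6 : 32 ce 6e c9 23 af
[2] 0x12->0x09 len=4 : e6 32 ce 6e
[3] 0x0e->0x00 len=7 : e3 9c ba 41 e6 32 ce
[4] 0x03->0x1f len=4 : 41 e6 32 ce
query mem[0x1e]=0x6e, mem[0x03]=0x41, mem[0x22]=0xce

MEM[0x1e,0x03,0x22] = 6e 41 ce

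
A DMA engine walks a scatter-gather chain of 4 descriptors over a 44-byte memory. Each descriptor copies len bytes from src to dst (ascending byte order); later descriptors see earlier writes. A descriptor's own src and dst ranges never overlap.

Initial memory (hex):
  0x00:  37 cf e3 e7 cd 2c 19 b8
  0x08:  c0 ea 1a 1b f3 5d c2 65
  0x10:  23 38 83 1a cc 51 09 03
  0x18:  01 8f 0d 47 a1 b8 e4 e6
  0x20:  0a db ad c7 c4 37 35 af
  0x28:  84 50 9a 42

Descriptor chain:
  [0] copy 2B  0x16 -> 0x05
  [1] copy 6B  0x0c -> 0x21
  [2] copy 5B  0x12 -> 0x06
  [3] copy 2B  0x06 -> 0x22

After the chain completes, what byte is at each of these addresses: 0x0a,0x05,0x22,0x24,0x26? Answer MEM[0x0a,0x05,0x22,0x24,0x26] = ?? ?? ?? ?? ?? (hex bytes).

[0] 0x16->0x05 len=2 : 09 03
[1] 0x0c->0x21 len=6 : f3 5d c2 65 23 38
[2] 0x12->0x06 len=5 : 83 1a cc 51 09
[3] 0x06->0x22 len=2 : 83 1a
query mem[0x0a]=0x09, mem[0x05]=0x09, mem[0x22]=0x83, mem[0x24]=0x65, mem[0x26]=0x38

MEM[0x0a,0x05,0x22,0x24,0x26] = 09 09 83 65 38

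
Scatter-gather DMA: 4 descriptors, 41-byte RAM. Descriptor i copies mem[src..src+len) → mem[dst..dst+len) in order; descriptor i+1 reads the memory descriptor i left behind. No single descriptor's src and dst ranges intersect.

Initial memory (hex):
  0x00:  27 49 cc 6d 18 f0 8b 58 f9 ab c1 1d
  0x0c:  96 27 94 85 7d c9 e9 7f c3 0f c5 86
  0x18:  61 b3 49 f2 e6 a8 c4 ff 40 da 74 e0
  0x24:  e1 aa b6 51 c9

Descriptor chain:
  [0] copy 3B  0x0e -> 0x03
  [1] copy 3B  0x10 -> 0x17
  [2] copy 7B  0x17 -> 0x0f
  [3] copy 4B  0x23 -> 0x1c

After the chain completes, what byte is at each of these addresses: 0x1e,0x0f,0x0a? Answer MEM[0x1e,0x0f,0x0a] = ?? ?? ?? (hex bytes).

MEM[0x1e,0x0f,0x0a] = aa 7d c1

[0] 0x0e->0x03 len=3 : 94 85 7d
[1] 0x10->0x17 len=3 : 7d c9 e9
[2] 0x17->0x0f len=7 : 7d c9 e9 49 f2 e6 a8
[3] 0x23->0x1c len=4 : e0 e1 aa b6
query mem[0x1e]=0xaa, mem[0x0f]=0x7d, mem[0x0a]=0xc1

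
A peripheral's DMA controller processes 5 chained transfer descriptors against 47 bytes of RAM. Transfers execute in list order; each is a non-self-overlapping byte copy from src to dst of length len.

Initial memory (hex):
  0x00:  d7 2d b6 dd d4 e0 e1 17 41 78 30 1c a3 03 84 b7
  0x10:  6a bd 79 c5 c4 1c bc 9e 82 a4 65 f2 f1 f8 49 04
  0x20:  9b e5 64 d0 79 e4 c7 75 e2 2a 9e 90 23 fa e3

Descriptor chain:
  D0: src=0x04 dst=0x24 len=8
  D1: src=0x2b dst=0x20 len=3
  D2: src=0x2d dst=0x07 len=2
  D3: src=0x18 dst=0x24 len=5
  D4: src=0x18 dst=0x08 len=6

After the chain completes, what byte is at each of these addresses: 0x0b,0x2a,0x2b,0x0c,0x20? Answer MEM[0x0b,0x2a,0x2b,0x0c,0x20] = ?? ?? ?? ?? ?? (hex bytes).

MEM[0x0b,0x2a,0x2b,0x0c,0x20] = f2 30 1c f1 1c

D0: mem[0x24..0x2b] <- [d4 e0 e1 17 41 78 30 1c]
D1: mem[0x20..0x22] <- [1c 23 fa]
D2: mem[0x07..0x08] <- [fa e3]
D3: mem[0x24..0x28] <- [82 a4 65 f2 f1]
D4: mem[0x08..0x0d] <- [82 a4 65 f2 f1 f8]
query mem[0x0b]=0xf2, mem[0x2a]=0x30, mem[0x2b]=0x1c, mem[0x0c]=0xf1, mem[0x20]=0x1c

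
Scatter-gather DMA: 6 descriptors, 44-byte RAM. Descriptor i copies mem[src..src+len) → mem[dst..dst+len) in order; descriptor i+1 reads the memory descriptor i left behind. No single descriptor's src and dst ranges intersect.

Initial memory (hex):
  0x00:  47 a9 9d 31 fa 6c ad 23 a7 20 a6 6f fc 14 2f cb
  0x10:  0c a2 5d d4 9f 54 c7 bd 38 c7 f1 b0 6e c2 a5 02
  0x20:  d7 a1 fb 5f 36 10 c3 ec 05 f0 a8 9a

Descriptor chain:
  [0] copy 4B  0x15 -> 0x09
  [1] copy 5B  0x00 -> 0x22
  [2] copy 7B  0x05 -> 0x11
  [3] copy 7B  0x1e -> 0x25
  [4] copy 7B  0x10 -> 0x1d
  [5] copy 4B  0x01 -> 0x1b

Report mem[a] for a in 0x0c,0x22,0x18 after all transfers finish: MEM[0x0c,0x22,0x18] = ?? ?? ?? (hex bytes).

  after D0: wrote 4B at 0x09 = 54c7bd38
  after D1: wrote 5B at 0x22 = 47a99d31fa
  after D2: wrote 7B at 0x11 = 6cad23a754c7bd
  after D3: wrote 7B at 0x25 = a502d7a147a99d
  after D4: wrote 7B at 0x1d = 0c6cad23a754c7
  after D5: wrote 4B at 0x1b = a99d31fa
query mem[0x0c]=0x38, mem[0x22]=0x54, mem[0x18]=0x38

MEM[0x0c,0x22,0x18] = 38 54 38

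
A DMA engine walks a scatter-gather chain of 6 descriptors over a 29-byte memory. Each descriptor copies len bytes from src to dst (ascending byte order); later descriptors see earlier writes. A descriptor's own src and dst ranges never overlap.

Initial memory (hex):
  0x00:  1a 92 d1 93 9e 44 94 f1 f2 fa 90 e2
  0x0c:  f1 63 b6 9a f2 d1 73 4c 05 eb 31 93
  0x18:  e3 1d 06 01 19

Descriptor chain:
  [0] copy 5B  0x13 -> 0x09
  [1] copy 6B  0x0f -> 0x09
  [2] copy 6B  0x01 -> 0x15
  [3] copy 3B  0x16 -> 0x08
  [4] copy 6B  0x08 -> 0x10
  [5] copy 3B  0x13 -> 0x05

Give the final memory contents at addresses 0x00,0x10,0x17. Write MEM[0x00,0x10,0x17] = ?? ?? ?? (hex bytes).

#0 dst[0x09+5] := {0x4c,0x05,0xeb,0x31,0x93}
#1 dst[0x09+6] := {0x9a,0xf2,0xd1,0x73,0x4c,0x05}
#2 dst[0x15+6] := {0x92,0xd1,0x93,0x9e,0x44,0x94}
#3 dst[0x08+3] := {0xd1,0x93,0x9e}
#4 dst[0x10+6] := {0xd1,0x93,0x9e,0xd1,0x73,0x4c}
#5 dst[0x05+3] := {0xd1,0x73,0x4c}
query mem[0x00]=0x1a, mem[0x10]=0xd1, mem[0x17]=0x93

MEM[0x00,0x10,0x17] = 1a d1 93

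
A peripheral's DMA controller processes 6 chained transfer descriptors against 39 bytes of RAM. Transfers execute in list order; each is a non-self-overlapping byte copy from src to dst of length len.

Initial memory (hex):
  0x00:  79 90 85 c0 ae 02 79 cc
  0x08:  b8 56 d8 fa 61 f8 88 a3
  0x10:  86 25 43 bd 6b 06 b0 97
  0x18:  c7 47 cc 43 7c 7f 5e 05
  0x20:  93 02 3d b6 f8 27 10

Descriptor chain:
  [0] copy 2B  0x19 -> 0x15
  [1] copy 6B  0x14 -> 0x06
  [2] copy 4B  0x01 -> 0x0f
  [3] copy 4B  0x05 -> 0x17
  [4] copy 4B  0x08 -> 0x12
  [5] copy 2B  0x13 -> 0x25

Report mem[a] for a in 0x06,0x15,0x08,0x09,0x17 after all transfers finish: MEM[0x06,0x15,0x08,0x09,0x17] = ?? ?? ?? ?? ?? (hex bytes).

MEM[0x06,0x15,0x08,0x09,0x17] = 6b 47 cc 97 02

#0 dst[0x15+2] := {0x47,0xcc}
#1 dst[0x06+6] := {0x6b,0x47,0xcc,0x97,0xc7,0x47}
#2 dst[0x0f+4] := {0x90,0x85,0xc0,0xae}
#3 dst[0x17+4] := {0x02,0x6b,0x47,0xcc}
#4 dst[0x12+4] := {0xcc,0x97,0xc7,0x47}
#5 dst[0x25+2] := {0x97,0xc7}
query mem[0x06]=0x6b, mem[0x15]=0x47, mem[0x08]=0xcc, mem[0x09]=0x97, mem[0x17]=0x02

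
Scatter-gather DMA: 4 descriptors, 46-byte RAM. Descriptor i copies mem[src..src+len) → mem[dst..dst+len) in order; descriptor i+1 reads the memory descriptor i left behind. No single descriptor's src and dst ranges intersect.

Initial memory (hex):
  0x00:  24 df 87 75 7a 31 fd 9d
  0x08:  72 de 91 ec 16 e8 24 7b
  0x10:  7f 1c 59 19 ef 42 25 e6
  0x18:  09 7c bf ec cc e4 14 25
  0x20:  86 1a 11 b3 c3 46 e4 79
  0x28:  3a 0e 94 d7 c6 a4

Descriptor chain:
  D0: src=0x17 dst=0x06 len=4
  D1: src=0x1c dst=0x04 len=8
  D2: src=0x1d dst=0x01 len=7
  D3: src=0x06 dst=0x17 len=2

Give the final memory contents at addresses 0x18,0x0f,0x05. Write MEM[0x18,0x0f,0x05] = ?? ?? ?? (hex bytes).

[0] 0x17->0x06 len=4 : e6 09 7c bf
[1] 0x1c->0x04 len=8 : cc e4 14 25 86 1a 11 b3
[2] 0x1d->0x01 len=7 : e4 14 25 86 1a 11 b3
[3] 0x06->0x17 len=2 : 11 b3
query mem[0x18]=0xb3, mem[0x0f]=0x7b, mem[0x05]=0x1a

MEM[0x18,0x0f,0x05] = b3 7b 1a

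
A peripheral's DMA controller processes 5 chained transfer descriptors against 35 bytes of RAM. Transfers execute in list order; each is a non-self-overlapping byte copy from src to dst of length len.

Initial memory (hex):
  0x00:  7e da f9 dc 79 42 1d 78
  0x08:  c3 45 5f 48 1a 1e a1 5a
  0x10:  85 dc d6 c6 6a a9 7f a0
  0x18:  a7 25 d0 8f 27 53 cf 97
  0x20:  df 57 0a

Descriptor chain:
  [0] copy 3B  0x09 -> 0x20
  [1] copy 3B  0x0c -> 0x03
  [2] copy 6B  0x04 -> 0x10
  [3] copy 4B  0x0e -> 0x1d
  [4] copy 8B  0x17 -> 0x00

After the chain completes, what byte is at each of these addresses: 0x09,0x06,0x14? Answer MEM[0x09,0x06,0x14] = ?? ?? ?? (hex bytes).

D0: mem[0x20..0x22] <- [45 5f 48]
D1: mem[0x03..0x05] <- [1a 1e a1]
D2: mem[0x10..0x15] <- [1e a1 1d 78 c3 45]
D3: mem[0x1d..0x20] <- [a1 5a 1e a1]
D4: mem[0x00..0x07] <- [a0 a7 25 d0 8f 27 a1 5a]
query mem[0x09]=0x45, mem[0x06]=0xa1, mem[0x14]=0xc3

MEM[0x09,0x06,0x14] = 45 a1 c3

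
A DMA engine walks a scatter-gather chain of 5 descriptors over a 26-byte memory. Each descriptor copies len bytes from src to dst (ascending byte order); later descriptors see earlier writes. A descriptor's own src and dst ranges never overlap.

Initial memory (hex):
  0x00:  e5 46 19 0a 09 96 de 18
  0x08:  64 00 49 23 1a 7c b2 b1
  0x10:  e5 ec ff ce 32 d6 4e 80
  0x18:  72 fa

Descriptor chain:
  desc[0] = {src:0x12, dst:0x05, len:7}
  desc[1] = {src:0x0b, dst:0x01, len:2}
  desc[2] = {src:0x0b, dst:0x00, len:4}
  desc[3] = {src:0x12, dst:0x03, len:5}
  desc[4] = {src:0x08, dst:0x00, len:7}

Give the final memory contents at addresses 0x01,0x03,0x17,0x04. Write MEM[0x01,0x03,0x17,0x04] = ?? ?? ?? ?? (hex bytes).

[0] 0x12->0x05 len=7 : ff ce 32 d6 4e 80 72
[1] 0x0b->0x01 len=2 : 72 1a
[2] 0x0b->0x00 len=4 : 72 1a 7c b2
[3] 0x12->0x03 len=5 : ff ce 32 d6 4e
[4] 0x08->0x00 len=7 : d6 4e 80 72 1a 7c b2
query mem[0x01]=0x4e, mem[0x03]=0x72, mem[0x17]=0x80, mem[0x04]=0x1a

MEM[0x01,0x03,0x17,0x04] = 4e 72 80 1a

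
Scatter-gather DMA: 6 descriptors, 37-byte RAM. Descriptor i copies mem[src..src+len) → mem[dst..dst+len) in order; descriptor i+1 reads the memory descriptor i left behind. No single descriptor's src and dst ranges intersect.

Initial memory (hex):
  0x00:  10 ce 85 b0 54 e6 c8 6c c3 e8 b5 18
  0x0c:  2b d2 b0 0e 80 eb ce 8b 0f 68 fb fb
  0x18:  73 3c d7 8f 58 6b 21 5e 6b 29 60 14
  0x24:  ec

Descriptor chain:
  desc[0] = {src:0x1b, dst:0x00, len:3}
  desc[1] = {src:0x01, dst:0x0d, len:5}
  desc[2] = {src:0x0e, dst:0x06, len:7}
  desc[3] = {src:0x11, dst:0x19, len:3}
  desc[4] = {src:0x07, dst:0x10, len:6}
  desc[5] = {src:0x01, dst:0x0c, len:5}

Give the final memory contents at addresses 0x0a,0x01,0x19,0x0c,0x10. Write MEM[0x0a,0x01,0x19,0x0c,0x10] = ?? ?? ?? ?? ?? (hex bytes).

#0 dst[0x00+3] := {0x8f,0x58,0x6b}
#1 dst[0x0d+5] := {0x58,0x6b,0xb0,0x54,0xe6}
#2 dst[0x06+7] := {0x6b,0xb0,0x54,0xe6,0xce,0x8b,0x0f}
#3 dst[0x19+3] := {0xe6,0xce,0x8b}
#4 dst[0x10+6] := {0xb0,0x54,0xe6,0xce,0x8b,0x0f}
#5 dst[0x0c+5] := {0x58,0x6b,0xb0,0x54,0xe6}
query mem[0x0a]=0xce, mem[0x01]=0x58, mem[0x19]=0xe6, mem[0x0c]=0x58, mem[0x10]=0xe6

MEM[0x0a,0x01,0x19,0x0c,0x10] = ce 58 e6 58 e6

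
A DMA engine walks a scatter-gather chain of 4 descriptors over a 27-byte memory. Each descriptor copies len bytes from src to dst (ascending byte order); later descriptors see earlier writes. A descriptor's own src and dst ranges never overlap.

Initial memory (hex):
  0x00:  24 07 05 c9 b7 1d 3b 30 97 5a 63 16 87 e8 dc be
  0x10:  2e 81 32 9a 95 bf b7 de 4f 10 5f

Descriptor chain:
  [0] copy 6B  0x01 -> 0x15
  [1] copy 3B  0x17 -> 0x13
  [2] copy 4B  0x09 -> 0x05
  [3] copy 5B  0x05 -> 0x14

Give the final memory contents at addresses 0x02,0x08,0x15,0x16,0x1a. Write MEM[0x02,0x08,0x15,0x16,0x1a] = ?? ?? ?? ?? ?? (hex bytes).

D0: mem[0x15..0x1a] <- [07 05 c9 b7 1d 3b]
D1: mem[0x13..0x15] <- [c9 b7 1d]
D2: mem[0x05..0x08] <- [5a 63 16 87]
D3: mem[0x14..0x18] <- [5a 63 16 87 5a]
query mem[0x02]=0x05, mem[0x08]=0x87, mem[0x15]=0x63, mem[0x16]=0x16, mem[0x1a]=0x3b

MEM[0x02,0x08,0x15,0x16,0x1a] = 05 87 63 16 3b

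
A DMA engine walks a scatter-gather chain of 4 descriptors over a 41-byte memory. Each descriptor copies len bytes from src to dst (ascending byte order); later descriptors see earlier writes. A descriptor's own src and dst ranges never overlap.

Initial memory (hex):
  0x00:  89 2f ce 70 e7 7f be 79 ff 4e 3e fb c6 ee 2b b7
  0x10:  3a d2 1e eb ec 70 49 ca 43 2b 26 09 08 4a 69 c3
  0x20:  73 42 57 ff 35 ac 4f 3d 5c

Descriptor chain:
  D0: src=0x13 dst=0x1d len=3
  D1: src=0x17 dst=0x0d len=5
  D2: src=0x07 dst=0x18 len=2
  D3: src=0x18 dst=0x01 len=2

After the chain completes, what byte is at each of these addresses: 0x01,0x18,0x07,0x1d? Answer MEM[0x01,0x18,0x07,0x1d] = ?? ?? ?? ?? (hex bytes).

MEM[0x01,0x18,0x07,0x1d] = 79 79 79 eb

  after D0: wrote 3B at 0x1d = ebec70
  after D1: wrote 5B at 0x0d = ca432b2609
  after D2: wrote 2B at 0x18 = 79ff
  after D3: wrote 2B at 0x01 = 79ff
query mem[0x01]=0x79, mem[0x18]=0x79, mem[0x07]=0x79, mem[0x1d]=0xeb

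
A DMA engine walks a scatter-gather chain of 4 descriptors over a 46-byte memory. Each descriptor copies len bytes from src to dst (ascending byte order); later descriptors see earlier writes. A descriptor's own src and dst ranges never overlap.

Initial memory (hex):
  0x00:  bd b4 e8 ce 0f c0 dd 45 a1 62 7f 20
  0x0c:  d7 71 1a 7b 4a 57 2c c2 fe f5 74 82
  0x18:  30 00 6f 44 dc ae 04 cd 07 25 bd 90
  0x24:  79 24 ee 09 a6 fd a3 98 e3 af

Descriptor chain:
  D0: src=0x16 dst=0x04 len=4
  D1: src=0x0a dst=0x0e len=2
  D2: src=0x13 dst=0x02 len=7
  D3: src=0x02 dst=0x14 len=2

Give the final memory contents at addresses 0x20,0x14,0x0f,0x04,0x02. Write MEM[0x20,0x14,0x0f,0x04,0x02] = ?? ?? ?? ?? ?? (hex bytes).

MEM[0x20,0x14,0x0f,0x04,0x02] = 07 c2 20 f5 c2

D0: mem[0x04..0x07] <- [74 82 30 00]
D1: mem[0x0e..0x0f] <- [7f 20]
D2: mem[0x02..0x08] <- [c2 fe f5 74 82 30 00]
D3: mem[0x14..0x15] <- [c2 fe]
query mem[0x20]=0x07, mem[0x14]=0xc2, mem[0x0f]=0x20, mem[0x04]=0xf5, mem[0x02]=0xc2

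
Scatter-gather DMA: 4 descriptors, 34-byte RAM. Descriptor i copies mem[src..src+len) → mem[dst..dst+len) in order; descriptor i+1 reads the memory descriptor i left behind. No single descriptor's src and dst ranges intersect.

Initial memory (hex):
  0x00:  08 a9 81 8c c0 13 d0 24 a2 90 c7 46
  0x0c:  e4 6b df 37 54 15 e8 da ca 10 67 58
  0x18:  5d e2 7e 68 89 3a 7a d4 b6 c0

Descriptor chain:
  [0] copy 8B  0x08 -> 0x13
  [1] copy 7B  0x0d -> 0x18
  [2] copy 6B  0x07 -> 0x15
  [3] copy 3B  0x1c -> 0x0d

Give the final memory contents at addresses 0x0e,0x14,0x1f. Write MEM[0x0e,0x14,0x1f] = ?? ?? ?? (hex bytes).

#0 dst[0x13+8] := {0xa2,0x90,0xc7,0x46,0xe4,0x6b,0xdf,0x37}
#1 dst[0x18+7] := {0x6b,0xdf,0x37,0x54,0x15,0xe8,0xa2}
#2 dst[0x15+6] := {0x24,0xa2,0x90,0xc7,0x46,0xe4}
#3 dst[0x0d+3] := {0x15,0xe8,0xa2}
query mem[0x0e]=0xe8, mem[0x14]=0x90, mem[0x1f]=0xd4

MEM[0x0e,0x14,0x1f] = e8 90 d4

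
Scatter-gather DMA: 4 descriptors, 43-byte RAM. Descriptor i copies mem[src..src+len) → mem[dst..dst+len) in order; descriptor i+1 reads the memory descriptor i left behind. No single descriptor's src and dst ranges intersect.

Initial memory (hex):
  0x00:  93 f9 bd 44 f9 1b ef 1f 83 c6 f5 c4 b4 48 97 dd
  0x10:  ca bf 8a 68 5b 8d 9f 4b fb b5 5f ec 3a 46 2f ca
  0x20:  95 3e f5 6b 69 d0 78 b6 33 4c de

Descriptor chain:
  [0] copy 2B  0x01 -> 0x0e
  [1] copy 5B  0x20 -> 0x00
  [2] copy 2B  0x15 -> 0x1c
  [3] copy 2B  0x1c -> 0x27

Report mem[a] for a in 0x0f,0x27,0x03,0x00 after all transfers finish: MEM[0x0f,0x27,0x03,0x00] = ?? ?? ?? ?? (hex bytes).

  after D0: wrote 2B at 0x0e = f9bd
  after D1: wrote 5B at 0x00 = 953ef56b69
  after D2: wrote 2B at 0x1c = 8d9f
  after D3: wrote 2B at 0x27 = 8d9f
query mem[0x0f]=0xbd, mem[0x27]=0x8d, mem[0x03]=0x6b, mem[0x00]=0x95

MEM[0x0f,0x27,0x03,0x00] = bd 8d 6b 95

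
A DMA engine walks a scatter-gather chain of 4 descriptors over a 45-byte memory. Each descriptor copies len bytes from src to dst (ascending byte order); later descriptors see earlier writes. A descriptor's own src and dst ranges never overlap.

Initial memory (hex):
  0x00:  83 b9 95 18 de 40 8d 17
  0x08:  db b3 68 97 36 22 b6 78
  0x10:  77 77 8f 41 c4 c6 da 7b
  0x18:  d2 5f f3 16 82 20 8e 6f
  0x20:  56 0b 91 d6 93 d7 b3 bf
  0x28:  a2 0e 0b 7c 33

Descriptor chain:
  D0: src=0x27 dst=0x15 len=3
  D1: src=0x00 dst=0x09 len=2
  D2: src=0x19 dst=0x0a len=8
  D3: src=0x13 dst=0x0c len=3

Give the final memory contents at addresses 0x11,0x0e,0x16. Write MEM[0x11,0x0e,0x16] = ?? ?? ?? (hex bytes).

MEM[0x11,0x0e,0x16] = 56 bf a2

#0 dst[0x15+3] := {0xbf,0xa2,0x0e}
#1 dst[0x09+2] := {0x83,0xb9}
#2 dst[0x0a+8] := {0x5f,0xf3,0x16,0x82,0x20,0x8e,0x6f,0x56}
#3 dst[0x0c+3] := {0x41,0xc4,0xbf}
query mem[0x11]=0x56, mem[0x0e]=0xbf, mem[0x16]=0xa2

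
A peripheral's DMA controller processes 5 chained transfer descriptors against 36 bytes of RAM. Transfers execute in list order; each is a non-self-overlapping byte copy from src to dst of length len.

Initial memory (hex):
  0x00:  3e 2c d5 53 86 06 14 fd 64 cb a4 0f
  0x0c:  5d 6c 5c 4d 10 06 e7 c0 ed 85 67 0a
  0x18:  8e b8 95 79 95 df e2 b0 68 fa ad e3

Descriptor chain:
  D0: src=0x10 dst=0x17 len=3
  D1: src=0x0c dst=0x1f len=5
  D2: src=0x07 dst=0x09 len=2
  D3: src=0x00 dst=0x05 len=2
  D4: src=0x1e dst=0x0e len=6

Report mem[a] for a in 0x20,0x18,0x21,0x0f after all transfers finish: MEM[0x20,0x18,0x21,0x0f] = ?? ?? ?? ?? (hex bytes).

[0] 0x10->0x17 len=3 : 10 06 e7
[1] 0x0c->0x1f len=5 : 5d 6c 5c 4d 10
[2] 0x07->0x09 len=2 : fd 64
[3] 0x00->0x05 len=2 : 3e 2c
[4] 0x1e->0x0e len=6 : e2 5d 6c 5c 4d 10
query mem[0x20]=0x6c, mem[0x18]=0x06, mem[0x21]=0x5c, mem[0x0f]=0x5d

MEM[0x20,0x18,0x21,0x0f] = 6c 06 5c 5d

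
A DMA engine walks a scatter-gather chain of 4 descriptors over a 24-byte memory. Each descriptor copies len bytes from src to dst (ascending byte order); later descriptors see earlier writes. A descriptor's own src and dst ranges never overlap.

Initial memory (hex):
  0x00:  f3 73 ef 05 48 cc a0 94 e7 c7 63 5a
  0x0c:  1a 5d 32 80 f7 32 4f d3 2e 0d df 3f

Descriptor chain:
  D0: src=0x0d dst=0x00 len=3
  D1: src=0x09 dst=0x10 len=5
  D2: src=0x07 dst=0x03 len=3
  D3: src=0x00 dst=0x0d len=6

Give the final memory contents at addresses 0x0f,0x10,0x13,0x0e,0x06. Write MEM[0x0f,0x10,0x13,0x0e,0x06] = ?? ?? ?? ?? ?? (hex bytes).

[0] 0x0d->0x00 len=3 : 5d 32 80
[1] 0x09->0x10 len=5 : c7 63 5a 1a 5d
[2] 0x07->0x03 len=3 : 94 e7 c7
[3] 0x00->0x0d len=6 : 5d 32 80 94 e7 c7
query mem[0x0f]=0x80, mem[0x10]=0x94, mem[0x13]=0x1a, mem[0x0e]=0x32, mem[0x06]=0xa0

MEM[0x0f,0x10,0x13,0x0e,0x06] = 80 94 1a 32 a0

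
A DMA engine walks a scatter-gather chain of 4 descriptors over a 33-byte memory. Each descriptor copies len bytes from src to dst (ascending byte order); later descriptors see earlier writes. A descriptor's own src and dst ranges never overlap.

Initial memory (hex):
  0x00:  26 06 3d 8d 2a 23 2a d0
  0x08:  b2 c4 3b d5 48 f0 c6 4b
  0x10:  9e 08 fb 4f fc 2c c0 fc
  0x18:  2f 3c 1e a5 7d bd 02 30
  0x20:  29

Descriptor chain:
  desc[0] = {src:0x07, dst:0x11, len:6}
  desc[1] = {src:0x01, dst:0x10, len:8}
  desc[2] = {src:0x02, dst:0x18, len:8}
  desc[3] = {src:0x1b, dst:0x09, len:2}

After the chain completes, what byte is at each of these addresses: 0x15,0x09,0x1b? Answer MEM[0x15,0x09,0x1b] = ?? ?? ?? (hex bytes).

MEM[0x15,0x09,0x1b] = 2a 23 23

D0: mem[0x11..0x16] <- [d0 b2 c4 3b d5 48]
D1: mem[0x10..0x17] <- [06 3d 8d 2a 23 2a d0 b2]
D2: mem[0x18..0x1f] <- [3d 8d 2a 23 2a d0 b2 c4]
D3: mem[0x09..0x0a] <- [23 2a]
query mem[0x15]=0x2a, mem[0x09]=0x23, mem[0x1b]=0x23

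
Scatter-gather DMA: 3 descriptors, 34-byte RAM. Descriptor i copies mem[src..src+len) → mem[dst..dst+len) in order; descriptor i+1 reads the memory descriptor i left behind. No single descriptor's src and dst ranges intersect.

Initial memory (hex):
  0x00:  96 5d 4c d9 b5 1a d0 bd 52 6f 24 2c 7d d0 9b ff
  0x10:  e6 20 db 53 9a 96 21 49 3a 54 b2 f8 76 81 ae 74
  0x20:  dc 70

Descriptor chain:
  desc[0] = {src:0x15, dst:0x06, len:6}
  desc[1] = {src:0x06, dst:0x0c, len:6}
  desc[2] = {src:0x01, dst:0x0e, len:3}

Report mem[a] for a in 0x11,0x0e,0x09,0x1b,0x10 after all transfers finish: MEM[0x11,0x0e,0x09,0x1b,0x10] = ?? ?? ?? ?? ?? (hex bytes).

  after D0: wrote 6B at 0x06 = 9621493a54b2
  after D1: wrote 6B at 0x0c = 9621493a54b2
  after D2: wrote 3B at 0x0e = 5d4cd9
query mem[0x11]=0xb2, mem[0x0e]=0x5d, mem[0x09]=0x3a, mem[0x1b]=0xf8, mem[0x10]=0xd9

MEM[0x11,0x0e,0x09,0x1b,0x10] = b2 5d 3a f8 d9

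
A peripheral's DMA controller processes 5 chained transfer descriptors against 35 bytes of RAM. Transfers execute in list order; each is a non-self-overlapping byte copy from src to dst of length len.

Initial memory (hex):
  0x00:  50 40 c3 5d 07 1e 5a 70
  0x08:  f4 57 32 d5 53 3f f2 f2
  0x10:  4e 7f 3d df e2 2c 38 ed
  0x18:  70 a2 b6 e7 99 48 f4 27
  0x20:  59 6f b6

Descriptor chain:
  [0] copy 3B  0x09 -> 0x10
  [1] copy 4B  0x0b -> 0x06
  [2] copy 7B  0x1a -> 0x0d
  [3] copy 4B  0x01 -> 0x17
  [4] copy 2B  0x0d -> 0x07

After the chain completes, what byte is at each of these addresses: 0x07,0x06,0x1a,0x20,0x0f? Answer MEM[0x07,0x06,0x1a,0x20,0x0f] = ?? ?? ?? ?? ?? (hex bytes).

[0] 0x09->0x10 len=3 : 57 32 d5
[1] 0x0b->0x06 len=4 : d5 53 3f f2
[2] 0x1a->0x0d len=7 : b6 e7 99 48 f4 27 59
[3] 0x01->0x17 len=4 : 40 c3 5d 07
[4] 0x0d->0x07 len=2 : b6 e7
query mem[0x07]=0xb6, mem[0x06]=0xd5, mem[0x1a]=0x07, mem[0x20]=0x59, mem[0x0f]=0x99

MEM[0x07,0x06,0x1a,0x20,0x0f] = b6 d5 07 59 99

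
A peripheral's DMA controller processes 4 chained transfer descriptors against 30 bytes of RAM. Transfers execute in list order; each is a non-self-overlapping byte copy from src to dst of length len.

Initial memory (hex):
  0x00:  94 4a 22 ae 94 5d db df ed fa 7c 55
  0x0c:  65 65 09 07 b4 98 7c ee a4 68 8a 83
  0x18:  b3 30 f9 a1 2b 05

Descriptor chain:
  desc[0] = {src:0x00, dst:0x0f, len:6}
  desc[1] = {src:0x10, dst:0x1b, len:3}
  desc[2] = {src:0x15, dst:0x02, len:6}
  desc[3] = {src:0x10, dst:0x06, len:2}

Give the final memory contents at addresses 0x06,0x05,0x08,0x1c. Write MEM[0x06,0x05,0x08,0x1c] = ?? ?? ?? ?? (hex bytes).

MEM[0x06,0x05,0x08,0x1c] = 4a b3 ed 22

#0 dst[0x0f+6] := {0x94,0x4a,0x22,0xae,0x94,0x5d}
#1 dst[0x1b+3] := {0x4a,0x22,0xae}
#2 dst[0x02+6] := {0x68,0x8a,0x83,0xb3,0x30,0xf9}
#3 dst[0x06+2] := {0x4a,0x22}
query mem[0x06]=0x4a, mem[0x05]=0xb3, mem[0x08]=0xed, mem[0x1c]=0x22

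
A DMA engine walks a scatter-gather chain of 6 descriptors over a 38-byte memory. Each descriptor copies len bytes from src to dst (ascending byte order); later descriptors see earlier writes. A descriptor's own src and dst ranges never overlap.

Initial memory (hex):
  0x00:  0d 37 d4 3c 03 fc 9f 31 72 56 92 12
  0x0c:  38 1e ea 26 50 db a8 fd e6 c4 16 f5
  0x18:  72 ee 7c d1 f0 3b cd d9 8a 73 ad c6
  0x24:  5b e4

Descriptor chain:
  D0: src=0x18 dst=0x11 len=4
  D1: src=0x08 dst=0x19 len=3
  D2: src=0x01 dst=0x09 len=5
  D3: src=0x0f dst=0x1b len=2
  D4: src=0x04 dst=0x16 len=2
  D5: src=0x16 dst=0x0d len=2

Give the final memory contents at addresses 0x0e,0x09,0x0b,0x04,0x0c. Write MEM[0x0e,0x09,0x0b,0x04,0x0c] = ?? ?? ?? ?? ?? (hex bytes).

MEM[0x0e,0x09,0x0b,0x04,0x0c] = fc 37 3c 03 03

D0: mem[0x11..0x14] <- [72 ee 7c d1]
D1: mem[0x19..0x1b] <- [72 56 92]
D2: mem[0x09..0x0d] <- [37 d4 3c 03 fc]
D3: mem[0x1b..0x1c] <- [26 50]
D4: mem[0x16..0x17] <- [03 fc]
D5: mem[0x0d..0x0e] <- [03 fc]
query mem[0x0e]=0xfc, mem[0x09]=0x37, mem[0x0b]=0x3c, mem[0x04]=0x03, mem[0x0c]=0x03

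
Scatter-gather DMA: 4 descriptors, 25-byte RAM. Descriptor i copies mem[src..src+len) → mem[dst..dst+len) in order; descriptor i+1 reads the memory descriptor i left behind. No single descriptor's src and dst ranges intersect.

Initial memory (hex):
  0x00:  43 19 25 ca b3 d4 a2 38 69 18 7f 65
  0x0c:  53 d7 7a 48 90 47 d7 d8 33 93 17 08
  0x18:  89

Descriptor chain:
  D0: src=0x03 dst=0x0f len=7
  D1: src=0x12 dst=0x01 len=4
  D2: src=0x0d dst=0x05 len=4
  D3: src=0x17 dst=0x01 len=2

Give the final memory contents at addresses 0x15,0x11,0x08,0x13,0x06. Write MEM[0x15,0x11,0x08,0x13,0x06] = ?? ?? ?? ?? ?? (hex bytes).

MEM[0x15,0x11,0x08,0x13,0x06] = 18 d4 b3 38 7a

D0: mem[0x0f..0x15] <- [ca b3 d4 a2 38 69 18]
D1: mem[0x01..0x04] <- [a2 38 69 18]
D2: mem[0x05..0x08] <- [d7 7a ca b3]
D3: mem[0x01..0x02] <- [08 89]
query mem[0x15]=0x18, mem[0x11]=0xd4, mem[0x08]=0xb3, mem[0x13]=0x38, mem[0x06]=0x7a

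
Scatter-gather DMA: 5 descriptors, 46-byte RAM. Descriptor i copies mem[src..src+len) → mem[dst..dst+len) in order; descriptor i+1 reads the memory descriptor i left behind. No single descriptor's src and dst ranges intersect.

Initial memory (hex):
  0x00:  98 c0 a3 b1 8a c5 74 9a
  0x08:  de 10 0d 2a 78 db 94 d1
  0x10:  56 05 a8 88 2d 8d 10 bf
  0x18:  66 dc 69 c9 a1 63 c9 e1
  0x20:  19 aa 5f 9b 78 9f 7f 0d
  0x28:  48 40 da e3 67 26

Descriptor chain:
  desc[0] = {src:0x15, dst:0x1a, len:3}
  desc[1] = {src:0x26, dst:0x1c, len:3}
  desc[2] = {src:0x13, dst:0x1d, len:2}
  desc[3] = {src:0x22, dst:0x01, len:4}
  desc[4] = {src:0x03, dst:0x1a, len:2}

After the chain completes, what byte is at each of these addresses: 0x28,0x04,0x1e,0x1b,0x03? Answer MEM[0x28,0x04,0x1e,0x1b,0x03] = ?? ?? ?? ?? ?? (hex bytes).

D0: mem[0x1a..0x1c] <- [8d 10 bf]
D1: mem[0x1c..0x1e] <- [7f 0d 48]
D2: mem[0x1d..0x1e] <- [88 2d]
D3: mem[0x01..0x04] <- [5f 9b 78 9f]
D4: mem[0x1a..0x1b] <- [78 9f]
query mem[0x28]=0x48, mem[0x04]=0x9f, mem[0x1e]=0x2d, mem[0x1b]=0x9f, mem[0x03]=0x78

MEM[0x28,0x04,0x1e,0x1b,0x03] = 48 9f 2d 9f 78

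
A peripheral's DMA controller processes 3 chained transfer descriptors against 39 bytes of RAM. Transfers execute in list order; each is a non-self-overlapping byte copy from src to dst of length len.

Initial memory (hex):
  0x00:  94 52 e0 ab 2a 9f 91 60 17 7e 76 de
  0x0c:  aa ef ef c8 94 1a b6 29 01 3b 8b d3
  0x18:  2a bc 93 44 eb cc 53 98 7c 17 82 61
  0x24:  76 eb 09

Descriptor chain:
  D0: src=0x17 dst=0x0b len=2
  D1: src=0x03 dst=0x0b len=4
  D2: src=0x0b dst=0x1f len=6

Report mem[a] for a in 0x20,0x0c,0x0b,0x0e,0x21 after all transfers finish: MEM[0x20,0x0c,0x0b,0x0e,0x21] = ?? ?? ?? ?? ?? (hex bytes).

#0 dst[0x0b+2] := {0xd3,0x2a}
#1 dst[0x0b+4] := {0xab,0x2a,0x9f,0x91}
#2 dst[0x1f+6] := {0xab,0x2a,0x9f,0x91,0xc8,0x94}
query mem[0x20]=0x2a, mem[0x0c]=0x2a, mem[0x0b]=0xab, mem[0x0e]=0x91, mem[0x21]=0x9f

MEM[0x20,0x0c,0x0b,0x0e,0x21] = 2a 2a ab 91 9f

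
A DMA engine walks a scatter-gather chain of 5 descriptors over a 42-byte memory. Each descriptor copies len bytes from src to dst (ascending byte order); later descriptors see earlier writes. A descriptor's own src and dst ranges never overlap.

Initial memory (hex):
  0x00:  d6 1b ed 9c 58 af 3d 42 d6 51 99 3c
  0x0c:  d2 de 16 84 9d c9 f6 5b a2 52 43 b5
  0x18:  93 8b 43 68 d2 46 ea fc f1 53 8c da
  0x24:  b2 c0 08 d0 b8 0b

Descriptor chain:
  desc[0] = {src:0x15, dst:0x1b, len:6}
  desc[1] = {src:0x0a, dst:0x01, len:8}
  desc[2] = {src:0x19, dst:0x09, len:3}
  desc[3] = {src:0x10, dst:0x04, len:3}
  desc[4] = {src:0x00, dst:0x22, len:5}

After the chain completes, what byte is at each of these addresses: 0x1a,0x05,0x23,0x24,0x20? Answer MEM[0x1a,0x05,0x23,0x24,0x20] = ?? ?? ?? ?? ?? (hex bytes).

[0] 0x15->0x1b len=6 : 52 43 b5 93 8b 43
[1] 0x0a->0x01 len=8 : 99 3c d2 de 16 84 9d c9
[2] 0x19->0x09 len=3 : 8b 43 52
[3] 0x10->0x04 len=3 : 9d c9 f6
[4] 0x00->0x22 len=5 : d6 99 3c d2 9d
query mem[0x1a]=0x43, mem[0x05]=0xc9, mem[0x23]=0x99, mem[0x24]=0x3c, mem[0x20]=0x43

MEM[0x1a,0x05,0x23,0x24,0x20] = 43 c9 99 3c 43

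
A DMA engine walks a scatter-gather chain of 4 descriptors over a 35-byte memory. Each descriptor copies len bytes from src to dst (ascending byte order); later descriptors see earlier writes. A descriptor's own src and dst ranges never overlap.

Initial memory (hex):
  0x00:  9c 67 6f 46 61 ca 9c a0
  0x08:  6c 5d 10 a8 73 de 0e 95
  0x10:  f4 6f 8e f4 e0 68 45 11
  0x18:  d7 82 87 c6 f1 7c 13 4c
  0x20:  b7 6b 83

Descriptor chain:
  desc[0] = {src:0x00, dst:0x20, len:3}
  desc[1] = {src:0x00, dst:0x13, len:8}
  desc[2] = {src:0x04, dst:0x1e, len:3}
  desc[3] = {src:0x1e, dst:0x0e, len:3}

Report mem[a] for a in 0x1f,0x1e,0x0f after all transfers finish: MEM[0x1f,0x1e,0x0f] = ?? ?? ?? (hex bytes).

[0] 0x00->0x20 len=3 : 9c 67 6f
[1] 0x00->0x13 len=8 : 9c 67 6f 46 61 ca 9c a0
[2] 0x04->0x1e len=3 : 61 ca 9c
[3] 0x1e->0x0e len=3 : 61 ca 9c
query mem[0x1f]=0xca, mem[0x1e]=0x61, mem[0x0f]=0xca

MEM[0x1f,0x1e,0x0f] = ca 61 ca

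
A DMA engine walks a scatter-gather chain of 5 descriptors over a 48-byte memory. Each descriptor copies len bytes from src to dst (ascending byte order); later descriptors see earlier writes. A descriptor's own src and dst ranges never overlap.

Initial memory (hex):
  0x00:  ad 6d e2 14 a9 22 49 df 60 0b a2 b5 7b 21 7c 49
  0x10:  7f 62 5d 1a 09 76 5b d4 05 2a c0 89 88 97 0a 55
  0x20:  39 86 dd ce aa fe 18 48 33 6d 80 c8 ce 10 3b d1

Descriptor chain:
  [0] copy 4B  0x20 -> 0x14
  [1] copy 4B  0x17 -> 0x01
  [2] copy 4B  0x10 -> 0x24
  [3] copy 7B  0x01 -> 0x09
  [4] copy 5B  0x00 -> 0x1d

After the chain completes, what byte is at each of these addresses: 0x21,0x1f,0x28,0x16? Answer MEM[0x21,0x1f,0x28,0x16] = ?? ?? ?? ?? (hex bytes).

#0 dst[0x14+4] := {0x39,0x86,0xdd,0xce}
#1 dst[0x01+4] := {0xce,0x05,0x2a,0xc0}
#2 dst[0x24+4] := {0x7f,0x62,0x5d,0x1a}
#3 dst[0x09+7] := {0xce,0x05,0x2a,0xc0,0x22,0x49,0xdf}
#4 dst[0x1d+5] := {0xad,0xce,0x05,0x2a,0xc0}
query mem[0x21]=0xc0, mem[0x1f]=0x05, mem[0x28]=0x33, mem[0x16]=0xdd

MEM[0x21,0x1f,0x28,0x16] = c0 05 33 dd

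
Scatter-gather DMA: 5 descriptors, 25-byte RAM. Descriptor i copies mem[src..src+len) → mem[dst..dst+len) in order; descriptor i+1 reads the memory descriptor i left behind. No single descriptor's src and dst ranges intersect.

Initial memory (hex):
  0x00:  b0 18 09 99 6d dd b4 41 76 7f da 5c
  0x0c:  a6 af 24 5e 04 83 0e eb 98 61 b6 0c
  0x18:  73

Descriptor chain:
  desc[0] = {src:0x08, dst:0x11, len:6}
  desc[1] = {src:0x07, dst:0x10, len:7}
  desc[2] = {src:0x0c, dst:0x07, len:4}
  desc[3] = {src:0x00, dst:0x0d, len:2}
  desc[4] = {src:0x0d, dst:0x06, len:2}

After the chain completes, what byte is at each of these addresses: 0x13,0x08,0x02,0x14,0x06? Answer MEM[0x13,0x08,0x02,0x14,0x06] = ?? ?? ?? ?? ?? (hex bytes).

[0] 0x08->0x11 len=6 : 76 7f da 5c a6 af
[1] 0x07->0x10 len=7 : 41 76 7f da 5c a6 af
[2] 0x0c->0x07 len=4 : a6 af 24 5e
[3] 0x00->0x0d len=2 : b0 18
[4] 0x0d->0x06 len=2 : b0 18
query mem[0x13]=0xda, mem[0x08]=0xaf, mem[0x02]=0x09, mem[0x14]=0x5c, mem[0x06]=0xb0

MEM[0x13,0x08,0x02,0x14,0x06] = da af 09 5c b0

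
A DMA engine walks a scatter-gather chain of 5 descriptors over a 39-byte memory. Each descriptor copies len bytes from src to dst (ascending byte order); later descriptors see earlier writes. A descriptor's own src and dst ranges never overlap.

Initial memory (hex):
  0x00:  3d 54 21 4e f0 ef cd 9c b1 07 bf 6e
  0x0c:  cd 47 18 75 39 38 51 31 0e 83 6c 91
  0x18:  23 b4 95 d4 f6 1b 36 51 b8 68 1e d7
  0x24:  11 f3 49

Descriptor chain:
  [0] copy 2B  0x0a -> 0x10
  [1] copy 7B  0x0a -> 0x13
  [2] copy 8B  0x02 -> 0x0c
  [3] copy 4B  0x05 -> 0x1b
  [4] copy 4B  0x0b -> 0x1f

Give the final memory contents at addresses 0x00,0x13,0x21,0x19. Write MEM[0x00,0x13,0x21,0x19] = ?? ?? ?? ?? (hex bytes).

MEM[0x00,0x13,0x21,0x19] = 3d 07 4e bf

#0 dst[0x10+2] := {0xbf,0x6e}
#1 dst[0x13+7] := {0xbf,0x6e,0xcd,0x47,0x18,0x75,0xbf}
#2 dst[0x0c+8] := {0x21,0x4e,0xf0,0xef,0xcd,0x9c,0xb1,0x07}
#3 dst[0x1b+4] := {0xef,0xcd,0x9c,0xb1}
#4 dst[0x1f+4] := {0x6e,0x21,0x4e,0xf0}
query mem[0x00]=0x3d, mem[0x13]=0x07, mem[0x21]=0x4e, mem[0x19]=0xbf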